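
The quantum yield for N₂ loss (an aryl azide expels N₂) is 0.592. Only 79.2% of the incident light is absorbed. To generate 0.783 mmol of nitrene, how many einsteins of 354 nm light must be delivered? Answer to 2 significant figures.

0.0017 einstein

Product: 0.783 mmol = 7.83e-4 mol.
Photons that must be absorbed: 7.83e-4 / 0.592 = 0.001323 mol.
Incident photons needed: 0.001323 / 0.792 = 0.001670 mol.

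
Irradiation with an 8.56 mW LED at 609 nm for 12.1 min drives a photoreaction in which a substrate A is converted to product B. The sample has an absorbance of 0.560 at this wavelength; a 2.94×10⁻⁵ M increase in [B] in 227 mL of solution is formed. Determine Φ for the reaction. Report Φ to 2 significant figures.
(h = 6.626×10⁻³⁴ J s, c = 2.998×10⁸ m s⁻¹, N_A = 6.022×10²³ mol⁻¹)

Φ = 0.29

Product: (2.94×10⁻⁵ M)(0.227 L) = 6.674×10⁻⁶ mol.
Photon energy at 609 nm: hc/λ = (6.626×10⁻³⁴)(2.998×10⁸)/(609×10⁻⁹) = 3.262×10⁻¹⁹ J.
Energy delivered: (8.56 mW)(726 s) = 6.215 J.
Photons incident: 6.215 / 3.262×10⁻¹⁹ = 1.905×10¹⁹, i.e. 1.905×10¹⁹/6.022×10²³ = 3.163×10⁻⁵ mol.
Fraction absorbed: 1 − 10^(−0.560) = 0.7246.
Photons absorbed: 0.7246 × 3.163×10⁻⁵ = 2.292×10⁻⁵ mol.
Φ = 6.674×10⁻⁶ mol / 2.292×10⁻⁵ mol photons = 0.29.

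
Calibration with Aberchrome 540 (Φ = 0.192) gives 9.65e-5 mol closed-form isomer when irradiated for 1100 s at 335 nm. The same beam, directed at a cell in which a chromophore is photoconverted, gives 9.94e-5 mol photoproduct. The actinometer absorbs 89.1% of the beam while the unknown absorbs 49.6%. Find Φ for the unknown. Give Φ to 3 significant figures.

Φ = 0.355

Photons absorbed by the actinometer: 9.65e-5 / 0.192 = 5.026e-4 mol.
Incident flux: 5.026e-4 / 0.891 = 5.641e-4 einstein.
Absorbed by unknown: 0.496 × 5.641e-4 = 2.798e-4 mol.
Φ(unknown) = 9.94e-5 / 2.798e-4 = 0.355.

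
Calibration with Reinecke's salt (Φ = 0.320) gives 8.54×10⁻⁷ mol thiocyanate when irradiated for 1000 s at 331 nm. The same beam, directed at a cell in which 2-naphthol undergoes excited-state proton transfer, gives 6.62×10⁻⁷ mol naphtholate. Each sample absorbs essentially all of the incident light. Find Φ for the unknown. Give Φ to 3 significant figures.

Φ = 0.248

Photons absorbed by the actinometer: 8.54×10⁻⁷ / 0.320 = 2.669×10⁻⁶ mol.
Φ(unknown) = 6.62×10⁻⁷ / 2.669×10⁻⁶ = 0.248.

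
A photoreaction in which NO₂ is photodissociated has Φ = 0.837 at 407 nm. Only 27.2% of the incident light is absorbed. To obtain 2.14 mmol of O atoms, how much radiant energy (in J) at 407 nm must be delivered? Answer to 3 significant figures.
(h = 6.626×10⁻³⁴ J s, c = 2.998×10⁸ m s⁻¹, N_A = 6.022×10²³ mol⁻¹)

2760 J

Product: 2.14 mmol = 0.00214 mol.
Photons that must be absorbed: 0.00214 / 0.837 = 0.002557 mol.
Incident photons needed: 0.002557 / 0.272 = 0.009401 mol.
Photon energy: hc/λ = 4.881×10⁻¹⁹ J; per mole, 2.939×10⁵ J mol⁻¹.
Energy required: 0.009401 × 2.939×10⁵ = 2760 J.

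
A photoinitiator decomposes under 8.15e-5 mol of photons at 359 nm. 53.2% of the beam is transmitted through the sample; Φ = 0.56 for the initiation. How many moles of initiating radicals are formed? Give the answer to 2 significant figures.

Fraction absorbed: 1 − 53.2/100 = 0.4680.
Photons absorbed: 0.4680 × 8.15e-5 = 3.814e-5 mol.
Product: Φ × n_abs = 0.56 × 3.814e-5 = 2.136e-5 mol.

2.1e-5 mol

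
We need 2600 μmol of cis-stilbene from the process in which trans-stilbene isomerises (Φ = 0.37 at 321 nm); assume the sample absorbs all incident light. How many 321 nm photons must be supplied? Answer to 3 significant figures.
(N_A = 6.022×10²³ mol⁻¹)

Product: 2600 μmol = 0.00260 mol.
Photons that must be absorbed: 0.00260 / 0.37 = 0.007027 mol.
Photon count: 0.007027 × 6.022×10²³ = 4.23×10²¹.

4.23×10²¹ photons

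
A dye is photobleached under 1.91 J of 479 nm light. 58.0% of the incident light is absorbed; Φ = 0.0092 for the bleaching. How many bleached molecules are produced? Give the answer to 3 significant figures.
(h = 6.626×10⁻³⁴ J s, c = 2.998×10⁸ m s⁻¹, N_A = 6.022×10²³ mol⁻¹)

2.46×10¹⁶ bleached molecules

Photon energy at 479 nm: hc/λ = (6.626×10⁻³⁴)(2.998×10⁸)/(479×10⁻⁹) = 4.147×10⁻¹⁹ J.
Photons incident: 1.91 / 4.147×10⁻¹⁹ = 4.606×10¹⁸, i.e. 4.606×10¹⁸/6.022×10²³ = 7.649×10⁻⁶ mol.
Photons absorbed: 0.580 × 7.649×10⁻⁶ = 4.436×10⁻⁶ mol.
Product: Φ × n_abs = 0.0092 × 4.436×10⁻⁶ = 4.081×10⁻⁸ mol.
As a count: 4.081×10⁻⁸ × 6.022×10²³ = 2.46×10¹⁶.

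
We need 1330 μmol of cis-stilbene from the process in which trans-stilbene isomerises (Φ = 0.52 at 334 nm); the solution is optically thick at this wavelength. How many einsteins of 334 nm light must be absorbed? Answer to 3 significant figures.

Product: 1330 μmol = 0.00133 mol.
Photons that must be absorbed: 0.00133 / 0.52 = 0.002558 mol.

0.00256 einstein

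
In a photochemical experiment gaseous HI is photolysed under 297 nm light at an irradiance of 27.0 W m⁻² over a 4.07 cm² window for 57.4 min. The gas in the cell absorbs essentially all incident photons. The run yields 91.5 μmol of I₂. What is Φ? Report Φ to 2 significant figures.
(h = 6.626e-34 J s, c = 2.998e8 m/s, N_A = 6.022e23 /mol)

Φ = 0.97

Product: 91.5 μmol = 9.15e-5 mol.
Photon energy at 297 nm: hc/λ = (6.626e-34)(2.998e8)/(297e-9) = 6.688e-19 J.
Energy delivered: (27.0 W m⁻²)(4.07e-4 m²)(3444 s) = 37.85 J.
Photons incident: 37.85 / 6.688e-19 = 5.659e19, i.e. 5.659e19/6.022e23 = 9.397e-5 mol.
Φ = 9.15e-5 mol / 9.397e-5 mol photons = 0.97.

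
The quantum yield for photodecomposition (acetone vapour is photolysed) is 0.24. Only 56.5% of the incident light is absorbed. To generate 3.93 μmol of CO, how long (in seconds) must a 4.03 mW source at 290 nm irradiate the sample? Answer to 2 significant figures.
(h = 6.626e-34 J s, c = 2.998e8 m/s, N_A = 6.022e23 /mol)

Product: 3.93 μmol = 3.93e-6 mol.
Photons that must be absorbed: 3.93e-6 / 0.24 = 1.637e-5 mol.
Incident photons needed: 1.637e-5 / 0.565 = 2.897e-5 mol.
Photon energy: hc/λ = 6.850e-19 J; per mole, 4.125e5 J mol⁻¹.
Energy required: 2.897e-5 × 4.125e5 = 11.95 J.
Time: 11.95 J / 0.00403 W = 3000 s.

t ≈ 3000 s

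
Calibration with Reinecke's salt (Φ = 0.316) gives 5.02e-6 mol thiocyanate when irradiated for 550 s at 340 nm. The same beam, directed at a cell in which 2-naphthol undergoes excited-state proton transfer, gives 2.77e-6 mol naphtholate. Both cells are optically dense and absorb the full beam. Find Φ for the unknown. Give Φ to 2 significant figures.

Photons absorbed by the actinometer: 5.02e-6 / 0.316 = 1.589e-5 mol.
Φ(unknown) = 2.77e-6 / 1.589e-5 = 0.17.

Φ = 0.17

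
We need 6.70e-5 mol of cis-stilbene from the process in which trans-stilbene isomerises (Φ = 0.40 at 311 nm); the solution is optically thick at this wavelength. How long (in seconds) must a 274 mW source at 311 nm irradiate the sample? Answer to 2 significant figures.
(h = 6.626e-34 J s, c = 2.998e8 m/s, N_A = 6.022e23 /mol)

Photons that must be absorbed: 6.70e-5 / 0.40 = 1.675e-4 mol.
Photon energy: hc/λ = 6.387e-19 J; per mole, 3.846e5 J mol⁻¹.
Energy required: 1.675e-4 × 3.846e5 = 64.42 J.
Time: 64.42 J / 0.274 W = 240 s.

t ≈ 240 s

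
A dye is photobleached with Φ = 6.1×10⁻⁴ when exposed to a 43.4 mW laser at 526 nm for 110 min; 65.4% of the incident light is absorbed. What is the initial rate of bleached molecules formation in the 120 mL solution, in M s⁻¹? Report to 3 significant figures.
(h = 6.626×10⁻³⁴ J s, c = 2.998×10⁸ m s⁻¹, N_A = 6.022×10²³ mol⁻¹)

6.34×10⁻¹⁰ M s⁻¹

Photon energy at 526 nm: hc/λ = (6.626×10⁻³⁴)(2.998×10⁸)/(526×10⁻⁹) = 3.777×10⁻¹⁹ J.
Energy delivered: (43.4 mW)(6600 s) = 286.4 J.
Photons incident: 286.4 / 3.777×10⁻¹⁹ = 7.583×10²⁰, i.e. 7.583×10²⁰/6.022×10²³ = 0.001259 mol.
Photons absorbed: 0.654 × 0.001259 = 8.234×10⁻⁴ mol.
Product formed: 6.1×10⁻⁴ × 8.234×10⁻⁴ = 5.023×10⁻⁷ mol.
Rate: 5.023×10⁻⁷ mol / (6600 s × 0.12 L) = 6.34×10⁻¹⁰ M s⁻¹.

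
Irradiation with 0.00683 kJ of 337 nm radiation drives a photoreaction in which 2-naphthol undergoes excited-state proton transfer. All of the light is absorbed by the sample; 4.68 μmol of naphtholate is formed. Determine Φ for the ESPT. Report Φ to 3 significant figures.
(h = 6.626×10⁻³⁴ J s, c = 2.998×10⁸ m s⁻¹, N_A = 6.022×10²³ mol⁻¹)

Product: 4.68 μmol = 4.68×10⁻⁶ mol.
Photon energy at 337 nm: hc/λ = (6.626×10⁻³⁴)(2.998×10⁸)/(337×10⁻⁹) = 5.895×10⁻¹⁹ J.
Incident energy: 0.00683 kJ = 6.83 J.
Photons incident: 6.83 / 5.895×10⁻¹⁹ = 1.159×10¹⁹, i.e. 1.159×10¹⁹/6.022×10²³ = 1.925×10⁻⁵ mol.
Φ = 4.68×10⁻⁶ mol / 1.925×10⁻⁵ mol photons = 0.243.

Φ = 0.243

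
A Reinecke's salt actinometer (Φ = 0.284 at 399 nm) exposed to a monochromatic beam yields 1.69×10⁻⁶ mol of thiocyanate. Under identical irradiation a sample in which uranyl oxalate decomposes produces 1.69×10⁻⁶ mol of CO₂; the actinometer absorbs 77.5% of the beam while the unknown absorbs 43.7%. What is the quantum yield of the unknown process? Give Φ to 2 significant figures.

Photons absorbed by the actinometer: 1.69×10⁻⁶ / 0.284 = 5.951×10⁻⁶ mol.
Incident flux: 5.951×10⁻⁶ / 0.775 = 7.679×10⁻⁶ einstein.
Absorbed by unknown: 0.437 × 7.679×10⁻⁶ = 3.356×10⁻⁶ mol.
Φ(unknown) = 1.69×10⁻⁶ / 3.356×10⁻⁶ = 0.50.

Φ = 0.50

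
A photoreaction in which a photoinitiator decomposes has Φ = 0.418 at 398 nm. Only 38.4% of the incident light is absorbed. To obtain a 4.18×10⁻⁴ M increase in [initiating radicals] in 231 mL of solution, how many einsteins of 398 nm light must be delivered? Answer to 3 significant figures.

6.02×10⁻⁴ einstein

Product: (4.18×10⁻⁴ M)(0.231 L) = 9.656×10⁻⁵ mol.
Photons that must be absorbed: 9.656×10⁻⁵ / 0.418 = 2.310×10⁻⁴ mol.
Incident photons needed: 2.310×10⁻⁴ / 0.384 = 6.016×10⁻⁴ mol.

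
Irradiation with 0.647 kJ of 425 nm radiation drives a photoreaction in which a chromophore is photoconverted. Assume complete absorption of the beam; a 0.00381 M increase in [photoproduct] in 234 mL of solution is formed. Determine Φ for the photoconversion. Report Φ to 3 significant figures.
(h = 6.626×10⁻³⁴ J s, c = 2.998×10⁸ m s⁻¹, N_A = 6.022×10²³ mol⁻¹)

Φ = 0.388

Product: (0.00381 M)(0.234 L) = 8.915×10⁻⁴ mol.
Photon energy at 425 nm: hc/λ = (6.626×10⁻³⁴)(2.998×10⁸)/(425×10⁻⁹) = 4.674×10⁻¹⁹ J.
Incident energy: 0.647 kJ = 647 J.
Photons incident: 647 / 4.674×10⁻¹⁹ = 1.384×10²¹, i.e. 1.384×10²¹/6.022×10²³ = 0.002298 mol.
Φ = 8.915×10⁻⁴ mol / 0.002298 mol photons = 0.388.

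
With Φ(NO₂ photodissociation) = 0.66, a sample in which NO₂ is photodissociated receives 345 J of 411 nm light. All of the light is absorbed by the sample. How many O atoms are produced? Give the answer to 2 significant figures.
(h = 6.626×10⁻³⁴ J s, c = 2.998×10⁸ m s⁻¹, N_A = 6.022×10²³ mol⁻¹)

4.7×10²⁰ atoms

Photon energy at 411 nm: hc/λ = (6.626×10⁻³⁴)(2.998×10⁸)/(411×10⁻⁹) = 4.833×10⁻¹⁹ J.
Photons incident: 345 / 4.833×10⁻¹⁹ = 7.138×10²⁰, i.e. 7.138×10²⁰/6.022×10²³ = 0.001185 mol.
Product: Φ × n_abs = 0.66 × 0.001185 = 7.821×10⁻⁴ mol.
As a count: 7.821×10⁻⁴ × 6.022×10²³ = 4.7×10²⁰.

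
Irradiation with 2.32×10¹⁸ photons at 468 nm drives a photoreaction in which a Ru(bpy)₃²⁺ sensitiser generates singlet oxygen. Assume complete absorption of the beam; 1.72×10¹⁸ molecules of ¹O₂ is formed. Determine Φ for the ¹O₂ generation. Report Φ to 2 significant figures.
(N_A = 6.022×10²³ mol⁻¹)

Φ = 0.74

Product: 1.72×10¹⁸ / 6.022×10²³ = 2.856×10⁻⁶ mol.
Moles of photons: 2.32×10¹⁸ / 6.022×10²³ = 3.853×10⁻⁶ mol.
Φ = 2.856×10⁻⁶ mol / 3.853×10⁻⁶ mol photons = 0.74.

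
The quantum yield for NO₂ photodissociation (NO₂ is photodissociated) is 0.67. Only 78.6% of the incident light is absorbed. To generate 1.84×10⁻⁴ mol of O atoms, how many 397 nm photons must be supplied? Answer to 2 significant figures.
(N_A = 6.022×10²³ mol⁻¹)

Photons that must be absorbed: 1.84×10⁻⁴ / 0.67 = 2.746×10⁻⁴ mol.
Incident photons needed: 2.746×10⁻⁴ / 0.786 = 3.494×10⁻⁴ mol.
Photon count: 3.494×10⁻⁴ × 6.022×10²³ = 2.1×10²⁰.

2.1×10²⁰ photons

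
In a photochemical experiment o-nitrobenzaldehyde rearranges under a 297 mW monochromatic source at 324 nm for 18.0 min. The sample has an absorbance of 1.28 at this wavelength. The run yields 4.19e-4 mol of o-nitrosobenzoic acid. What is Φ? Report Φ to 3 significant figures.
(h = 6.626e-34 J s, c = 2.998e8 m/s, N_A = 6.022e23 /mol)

Φ = 0.509

Photon energy at 324 nm: hc/λ = (6.626e-34)(2.998e8)/(324e-9) = 6.131e-19 J.
Energy delivered: (297 mW)(1080 s) = 320.8 J.
Photons incident: 320.8 / 6.131e-19 = 5.232e20, i.e. 5.232e20/6.022e23 = 8.688e-4 mol.
Fraction absorbed: 1 − 10^(−1.28) = 0.9475.
Photons absorbed: 0.9475 × 8.688e-4 = 8.232e-4 mol.
Φ = 4.19e-4 mol / 8.232e-4 mol photons = 0.509.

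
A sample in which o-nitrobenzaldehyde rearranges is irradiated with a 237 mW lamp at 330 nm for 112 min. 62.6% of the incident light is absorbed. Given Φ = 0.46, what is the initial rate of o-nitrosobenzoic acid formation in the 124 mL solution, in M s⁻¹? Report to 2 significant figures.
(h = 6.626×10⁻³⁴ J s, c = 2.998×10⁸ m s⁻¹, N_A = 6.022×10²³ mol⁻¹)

Photon energy at 330 nm: hc/λ = (6.626×10⁻³⁴)(2.998×10⁸)/(330×10⁻⁹) = 6.020×10⁻¹⁹ J.
Energy delivered: (237 mW)(6720 s) = 1593 J.
Photons incident: 1593 / 6.020×10⁻¹⁹ = 2.646×10²¹, i.e. 2.646×10²¹/6.022×10²³ = 0.004394 mol.
Photons absorbed: 0.626 × 0.004394 = 0.002751 mol.
Product formed: 0.46 × 0.002751 = 0.001265 mol.
Rate: 0.001265 mol / (6720 s × 0.124 L) = 1.5×10⁻⁶ M s⁻¹.

1.5×10⁻⁶ M s⁻¹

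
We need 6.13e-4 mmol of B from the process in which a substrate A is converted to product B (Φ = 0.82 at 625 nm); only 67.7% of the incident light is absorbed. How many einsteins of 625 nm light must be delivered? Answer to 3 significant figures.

Product: 6.13e-4 mmol = 6.13e-7 mol.
Photons that must be absorbed: 6.13e-7 / 0.82 = 7.476e-7 mol.
Incident photons needed: 7.476e-7 / 0.677 = 1.104e-6 mol.

1.10e-6 einstein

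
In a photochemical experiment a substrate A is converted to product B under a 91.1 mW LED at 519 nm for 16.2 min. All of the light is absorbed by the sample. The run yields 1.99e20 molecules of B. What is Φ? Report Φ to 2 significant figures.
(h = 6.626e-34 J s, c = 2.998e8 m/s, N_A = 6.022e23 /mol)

Φ = 0.86

Product: 1.99e20 / 6.022e23 = 3.305e-4 mol.
Photon energy at 519 nm: hc/λ = (6.626e-34)(2.998e8)/(519e-9) = 3.828e-19 J.
Energy delivered: (91.1 mW)(972 s) = 88.55 J.
Photons incident: 88.55 / 3.828e-19 = 2.313e20, i.e. 2.313e20/6.022e23 = 3.841e-4 mol.
Φ = 3.305e-4 mol / 3.841e-4 mol photons = 0.86.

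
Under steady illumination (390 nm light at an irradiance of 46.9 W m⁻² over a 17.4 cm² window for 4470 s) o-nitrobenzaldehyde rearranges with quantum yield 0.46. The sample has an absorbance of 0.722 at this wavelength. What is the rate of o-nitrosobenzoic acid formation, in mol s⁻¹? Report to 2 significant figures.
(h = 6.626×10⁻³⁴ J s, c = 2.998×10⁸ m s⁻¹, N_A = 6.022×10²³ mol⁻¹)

Photon energy at 390 nm: hc/λ = (6.626×10⁻³⁴)(2.998×10⁸)/(390×10⁻⁹) = 5.094×10⁻¹⁹ J.
Energy delivered: (46.9 W m⁻²)(17.4×10⁻⁴ m²)(4470 s) = 364.8 J.
Photons incident: 364.8 / 5.094×10⁻¹⁹ = 7.161×10²⁰, i.e. 7.161×10²⁰/6.022×10²³ = 0.001189 mol.
Fraction absorbed: 1 − 10^(−0.722) = 0.8103.
Photons absorbed: 0.8103 × 0.001189 = 9.634×10⁻⁴ mol.
Product formed: 0.46 × 9.634×10⁻⁴ = 4.432×10⁻⁴ mol.
Rate: 4.432×10⁻⁴ / 4470 s = 9.9×10⁻⁸ mol s⁻¹.

9.9×10⁻⁸ mol s⁻¹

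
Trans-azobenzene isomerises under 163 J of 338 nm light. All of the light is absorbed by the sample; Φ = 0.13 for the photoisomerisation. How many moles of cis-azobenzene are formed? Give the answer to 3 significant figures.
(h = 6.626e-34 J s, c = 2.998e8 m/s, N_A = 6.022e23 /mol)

Photon energy at 338 nm: hc/λ = (6.626e-34)(2.998e8)/(338e-9) = 5.877e-19 J.
Photons incident: 163 / 5.877e-19 = 2.774e20, i.e. 2.774e20/6.022e23 = 4.606e-4 mol.
Product: Φ × n_abs = 0.13 × 4.606e-4 = 5.988e-5 mol.

5.99e-5 mol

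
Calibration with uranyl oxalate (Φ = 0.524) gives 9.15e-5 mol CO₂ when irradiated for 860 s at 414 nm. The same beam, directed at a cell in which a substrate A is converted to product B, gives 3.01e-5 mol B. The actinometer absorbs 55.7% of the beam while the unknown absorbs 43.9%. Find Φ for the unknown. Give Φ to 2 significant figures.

Photons absorbed by the actinometer: 9.15e-5 / 0.524 = 1.746e-4 mol.
Incident flux: 1.746e-4 / 0.557 = 3.135e-4 einstein.
Absorbed by unknown: 0.439 × 3.135e-4 = 1.376e-4 mol.
Φ(unknown) = 3.01e-5 / 1.376e-4 = 0.22.

Φ = 0.22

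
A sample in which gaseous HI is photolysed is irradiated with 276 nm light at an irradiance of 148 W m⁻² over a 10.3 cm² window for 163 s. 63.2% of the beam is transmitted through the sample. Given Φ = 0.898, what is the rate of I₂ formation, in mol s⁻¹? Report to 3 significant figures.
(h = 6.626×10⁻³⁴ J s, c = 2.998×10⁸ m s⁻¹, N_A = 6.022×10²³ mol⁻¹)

Photon energy at 276 nm: hc/λ = (6.626×10⁻³⁴)(2.998×10⁸)/(276×10⁻⁹) = 7.197×10⁻¹⁹ J.
Energy delivered: (148 W m⁻²)(10.3×10⁻⁴ m²)(163 s) = 24.85 J.
Photons incident: 24.85 / 7.197×10⁻¹⁹ = 3.453×10¹⁹, i.e. 3.453×10¹⁹/6.022×10²³ = 5.734×10⁻⁵ mol.
Fraction absorbed: 1 − 63.2/100 = 0.3680.
Photons absorbed: 0.3680 × 5.734×10⁻⁵ = 2.110×10⁻⁵ mol.
Product formed: 0.898 × 2.110×10⁻⁵ = 1.895×10⁻⁵ mol.
Rate: 1.895×10⁻⁵ / 163 s = 1.16×10⁻⁷ mol s⁻¹.

1.16×10⁻⁷ mol s⁻¹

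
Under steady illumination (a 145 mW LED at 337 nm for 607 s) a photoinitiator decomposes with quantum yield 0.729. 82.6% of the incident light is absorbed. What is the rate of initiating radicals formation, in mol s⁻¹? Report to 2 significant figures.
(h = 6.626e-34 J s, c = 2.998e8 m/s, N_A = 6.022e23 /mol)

2.5e-7 mol s⁻¹

Photon energy at 337 nm: hc/λ = (6.626e-34)(2.998e8)/(337e-9) = 5.895e-19 J.
Energy delivered: (145 mW)(607 s) = 88.02 J.
Photons incident: 88.02 / 5.895e-19 = 1.493e20, i.e. 1.493e20/6.022e23 = 2.479e-4 mol.
Photons absorbed: 0.826 × 2.479e-4 = 2.048e-4 mol.
Product formed: 0.729 × 2.048e-4 = 1.493e-4 mol.
Rate: 1.493e-4 / 607 s = 2.5e-7 mol s⁻¹.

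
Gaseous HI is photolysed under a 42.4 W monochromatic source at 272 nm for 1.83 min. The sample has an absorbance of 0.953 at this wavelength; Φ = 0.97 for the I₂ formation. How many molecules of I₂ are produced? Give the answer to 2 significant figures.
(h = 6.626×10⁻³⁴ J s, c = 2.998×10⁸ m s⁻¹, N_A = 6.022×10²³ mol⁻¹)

Photon energy at 272 nm: hc/λ = (6.626×10⁻³⁴)(2.998×10⁸)/(272×10⁻⁹) = 7.303×10⁻¹⁹ J.
Energy delivered: (42.4 W)(109.8 s) = 4656 J.
Photons incident: 4656 / 7.303×10⁻¹⁹ = 6.375×10²¹, i.e. 6.375×10²¹/6.022×10²³ = 0.01059 mol.
Fraction absorbed: 1 − 10^(−0.953) = 0.8886.
Photons absorbed: 0.8886 × 0.01059 = 0.009410 mol.
Product: Φ × n_abs = 0.97 × 0.009410 = 0.009128 mol.
As a count: 0.009128 × 6.022×10²³ = 5.5×10²¹.

5.5×10²¹ molecules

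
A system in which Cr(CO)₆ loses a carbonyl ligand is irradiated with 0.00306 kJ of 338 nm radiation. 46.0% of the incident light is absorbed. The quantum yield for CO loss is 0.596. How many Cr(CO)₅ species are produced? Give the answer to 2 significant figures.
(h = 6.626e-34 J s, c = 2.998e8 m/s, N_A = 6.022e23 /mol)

1.4e18 species

Photon energy at 338 nm: hc/λ = (6.626e-34)(2.998e8)/(338e-9) = 5.877e-19 J.
Incident energy: 0.00306 kJ = 3.06 J.
Photons incident: 3.06 / 5.877e-19 = 5.207e18, i.e. 5.207e18/6.022e23 = 8.647e-6 mol.
Photons absorbed: 0.460 × 8.647e-6 = 3.978e-6 mol.
Product: Φ × n_abs = 0.596 × 3.978e-6 = 2.371e-6 mol.
As a count: 2.371e-6 × 6.022e23 = 1.4e18.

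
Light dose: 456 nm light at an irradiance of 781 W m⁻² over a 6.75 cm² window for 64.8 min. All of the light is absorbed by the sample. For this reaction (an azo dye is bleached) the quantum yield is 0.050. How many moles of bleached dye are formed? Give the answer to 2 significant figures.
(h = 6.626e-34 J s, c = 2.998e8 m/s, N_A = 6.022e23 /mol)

3.9e-4 mol

Photon energy at 456 nm: hc/λ = (6.626e-34)(2.998e8)/(456e-9) = 4.356e-19 J.
Energy delivered: (781 W m⁻²)(6.75e-4 m²)(3888 s) = 2050 J.
Photons incident: 2050 / 4.356e-19 = 4.706e21, i.e. 4.706e21/6.022e23 = 0.007815 mol.
Product: Φ × n_abs = 0.050 × 0.007815 = 3.908e-4 mol.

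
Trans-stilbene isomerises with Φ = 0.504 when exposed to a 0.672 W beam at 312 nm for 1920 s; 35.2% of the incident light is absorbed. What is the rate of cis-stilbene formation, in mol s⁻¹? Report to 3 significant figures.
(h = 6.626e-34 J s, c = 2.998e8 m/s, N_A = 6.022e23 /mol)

Photon energy at 312 nm: hc/λ = (6.626e-34)(2.998e8)/(312e-9) = 6.367e-19 J.
Energy delivered: (0.672 W)(1920 s) = 1290 J.
Photons incident: 1290 / 6.367e-19 = 2.026e21, i.e. 2.026e21/6.022e23 = 0.003364 mol.
Photons absorbed: 0.352 × 0.003364 = 0.001184 mol.
Product formed: 0.504 × 0.001184 = 5.967e-4 mol.
Rate: 5.967e-4 / 1920 s = 3.11e-7 mol s⁻¹.

3.11e-7 mol s⁻¹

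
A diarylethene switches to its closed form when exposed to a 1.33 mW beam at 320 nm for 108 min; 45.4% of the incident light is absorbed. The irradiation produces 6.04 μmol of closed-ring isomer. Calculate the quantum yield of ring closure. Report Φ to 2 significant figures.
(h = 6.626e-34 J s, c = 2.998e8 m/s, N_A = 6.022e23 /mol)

Φ = 0.58

Product: 6.04 μmol = 6.04e-6 mol.
Photon energy at 320 nm: hc/λ = (6.626e-34)(2.998e8)/(320e-9) = 6.208e-19 J.
Energy delivered: (1.33 mW)(6480 s) = 8.618 J.
Photons incident: 8.618 / 6.208e-19 = 1.388e19, i.e. 1.388e19/6.022e23 = 2.305e-5 mol.
Photons absorbed: 0.454 × 2.305e-5 = 1.046e-5 mol.
Φ = 6.04e-6 mol / 1.046e-5 mol photons = 0.58.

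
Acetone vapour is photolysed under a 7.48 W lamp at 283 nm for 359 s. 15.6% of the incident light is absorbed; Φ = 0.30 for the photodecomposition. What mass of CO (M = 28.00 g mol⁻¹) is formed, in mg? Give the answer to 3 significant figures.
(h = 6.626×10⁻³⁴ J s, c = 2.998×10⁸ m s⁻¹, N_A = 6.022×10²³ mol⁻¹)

8.32 mg

Photon energy at 283 nm: hc/λ = (6.626×10⁻³⁴)(2.998×10⁸)/(283×10⁻⁹) = 7.019×10⁻¹⁹ J.
Energy delivered: (7.48 W)(359 s) = 2685 J.
Photons incident: 2685 / 7.019×10⁻¹⁹ = 3.825×10²¹, i.e. 3.825×10²¹/6.022×10²³ = 0.006352 mol.
Photons absorbed: 0.156 × 0.006352 = 9.909×10⁻⁴ mol.
Product: Φ × n_abs = 0.30 × 9.909×10⁻⁴ = 2.973×10⁻⁴ mol.
Mass: 2.973×10⁻⁴ × 28.00 = 0.008324 g = 8.32 mg.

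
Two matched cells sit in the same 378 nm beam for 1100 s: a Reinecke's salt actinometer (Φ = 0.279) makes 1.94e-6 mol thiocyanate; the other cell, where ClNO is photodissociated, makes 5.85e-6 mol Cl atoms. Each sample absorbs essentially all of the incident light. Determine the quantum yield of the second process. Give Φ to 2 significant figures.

Φ = 0.84

Photons absorbed by the actinometer: 1.94e-6 / 0.279 = 6.953e-6 mol.
Φ(unknown) = 5.85e-6 / 6.953e-6 = 0.84.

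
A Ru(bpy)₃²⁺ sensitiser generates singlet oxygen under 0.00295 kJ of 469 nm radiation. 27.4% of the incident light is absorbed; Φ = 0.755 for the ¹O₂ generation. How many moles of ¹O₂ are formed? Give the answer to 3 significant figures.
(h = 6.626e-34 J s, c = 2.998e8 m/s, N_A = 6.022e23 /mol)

Photon energy at 469 nm: hc/λ = (6.626e-34)(2.998e8)/(469e-9) = 4.236e-19 J.
Incident energy: 0.00295 kJ = 2.95 J.
Photons incident: 2.95 / 4.236e-19 = 6.964e18, i.e. 6.964e18/6.022e23 = 1.156e-5 mol.
Photons absorbed: 0.274 × 1.156e-5 = 3.167e-6 mol.
Product: Φ × n_abs = 0.755 × 3.167e-6 = 2.391e-6 mol.

2.39e-6 mol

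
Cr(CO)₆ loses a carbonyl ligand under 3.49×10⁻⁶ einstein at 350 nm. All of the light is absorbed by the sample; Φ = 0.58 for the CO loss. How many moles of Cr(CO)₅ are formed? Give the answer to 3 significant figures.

2.02×10⁻⁶ mol

Product: Φ × n_abs = 0.58 × 3.49×10⁻⁶ = 2.024×10⁻⁶ mol.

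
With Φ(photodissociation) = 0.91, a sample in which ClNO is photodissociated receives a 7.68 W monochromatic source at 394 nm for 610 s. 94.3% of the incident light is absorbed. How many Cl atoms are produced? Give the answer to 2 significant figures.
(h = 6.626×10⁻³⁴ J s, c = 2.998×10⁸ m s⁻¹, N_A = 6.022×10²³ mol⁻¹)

8.0×10²¹ atoms

Photon energy at 394 nm: hc/λ = (6.626×10⁻³⁴)(2.998×10⁸)/(394×10⁻⁹) = 5.042×10⁻¹⁹ J.
Energy delivered: (7.68 W)(610 s) = 4685 J.
Photons incident: 4685 / 5.042×10⁻¹⁹ = 9.292×10²¹, i.e. 9.292×10²¹/6.022×10²³ = 0.01543 mol.
Photons absorbed: 0.943 × 0.01543 = 0.01455 mol.
Product: Φ × n_abs = 0.91 × 0.01455 = 0.01324 mol.
As a count: 0.01324 × 6.022×10²³ = 8.0×10²¹.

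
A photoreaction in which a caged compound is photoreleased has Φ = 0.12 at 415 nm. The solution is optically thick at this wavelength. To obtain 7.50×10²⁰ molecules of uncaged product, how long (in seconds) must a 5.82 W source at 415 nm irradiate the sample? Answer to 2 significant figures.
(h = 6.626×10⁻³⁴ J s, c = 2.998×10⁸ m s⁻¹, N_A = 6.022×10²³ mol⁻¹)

Product: 7.50×10²⁰ / 6.022×10²³ = 0.001245 mol.
Photons that must be absorbed: 0.001245 / 0.12 = 0.01038 mol.
Photon energy: hc/λ = 4.787×10⁻¹⁹ J; per mole, 2.883×10⁵ J mol⁻¹.
Energy required: 0.01038 × 2.883×10⁵ = 2993 J.
Time: 2993 J / 5.82 W = 510 s.

t ≈ 510 s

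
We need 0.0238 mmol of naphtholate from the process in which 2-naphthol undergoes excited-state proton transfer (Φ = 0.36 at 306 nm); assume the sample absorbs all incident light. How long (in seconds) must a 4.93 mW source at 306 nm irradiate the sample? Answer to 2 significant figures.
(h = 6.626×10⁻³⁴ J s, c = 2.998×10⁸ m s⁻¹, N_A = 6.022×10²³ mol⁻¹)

t ≈ 5200 s

Product: 0.0238 mmol = 2.38×10⁻⁵ mol.
Photons that must be absorbed: 2.38×10⁻⁵ / 0.36 = 6.611×10⁻⁵ mol.
Photon energy: hc/λ = 6.492×10⁻¹⁹ J; per mole, 3.909×10⁵ J mol⁻¹.
Energy required: 6.611×10⁻⁵ × 3.909×10⁵ = 25.84 J.
Time: 25.84 J / 0.00493 W = 5200 s.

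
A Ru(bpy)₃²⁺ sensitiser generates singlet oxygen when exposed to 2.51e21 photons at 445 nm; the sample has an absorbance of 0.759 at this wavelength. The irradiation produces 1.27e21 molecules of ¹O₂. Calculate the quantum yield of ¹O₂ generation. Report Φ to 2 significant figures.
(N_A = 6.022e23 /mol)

Product: 1.27e21 / 6.022e23 = 0.002109 mol.
Moles of photons: 2.51e21 / 6.022e23 = 0.004168 mol.
Fraction absorbed: 1 − 10^(−0.759) = 0.8258.
Photons absorbed: 0.8258 × 0.004168 = 0.003442 mol.
Φ = 0.002109 mol / 0.003442 mol photons = 0.61.

Φ = 0.61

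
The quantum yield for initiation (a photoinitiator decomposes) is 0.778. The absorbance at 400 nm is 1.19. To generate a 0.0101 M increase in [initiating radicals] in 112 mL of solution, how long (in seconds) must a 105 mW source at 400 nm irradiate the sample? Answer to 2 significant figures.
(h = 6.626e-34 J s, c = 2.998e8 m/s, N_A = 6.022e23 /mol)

Product: (0.0101 M)(0.112 L) = 0.001131 mol.
Photons that must be absorbed: 0.001131 / 0.778 = 0.001454 mol.
Fraction absorbed: 1 − 10^(−1.19) = 0.9354.
Incident photons needed: 0.001454 / 0.9354 = 0.001554 mol.
Photon energy: hc/λ = 4.966e-19 J; per mole, 2.991e5 J mol⁻¹.
Energy required: 0.001554 × 2.991e5 = 464.8 J.
Time: 464.8 J / 0.105 W = 4400 s.

t ≈ 4400 s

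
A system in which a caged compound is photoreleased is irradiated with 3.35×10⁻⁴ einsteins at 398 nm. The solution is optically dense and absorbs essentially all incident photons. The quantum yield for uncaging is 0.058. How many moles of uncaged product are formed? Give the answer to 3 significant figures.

Product: Φ × n_abs = 0.058 × 3.35×10⁻⁴ = 1.943×10⁻⁵ mol.

1.94×10⁻⁵ mol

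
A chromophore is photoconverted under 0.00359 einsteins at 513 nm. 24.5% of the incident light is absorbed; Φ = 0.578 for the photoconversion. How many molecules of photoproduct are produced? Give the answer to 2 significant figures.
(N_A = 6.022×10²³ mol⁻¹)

Photons absorbed: 0.245 × 0.00359 = 8.796×10⁻⁴ mol.
Product: Φ × n_abs = 0.578 × 8.796×10⁻⁴ = 5.084×10⁻⁴ mol.
As a count: 5.084×10⁻⁴ × 6.022×10²³ = 3.1×10²⁰.

3.1×10²⁰ molecules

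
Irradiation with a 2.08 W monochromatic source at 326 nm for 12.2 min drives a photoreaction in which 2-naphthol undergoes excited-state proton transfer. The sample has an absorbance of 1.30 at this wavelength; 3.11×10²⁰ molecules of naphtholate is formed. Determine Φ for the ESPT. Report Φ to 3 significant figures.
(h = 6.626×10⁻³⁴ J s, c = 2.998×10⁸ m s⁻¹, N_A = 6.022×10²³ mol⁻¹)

Product: 3.11×10²⁰ / 6.022×10²³ = 5.164×10⁻⁴ mol.
Photon energy at 326 nm: hc/λ = (6.626×10⁻³⁴)(2.998×10⁸)/(326×10⁻⁹) = 6.093×10⁻¹⁹ J.
Energy delivered: (2.08 W)(732 s) = 1523 J.
Photons incident: 1523 / 6.093×10⁻¹⁹ = 2.500×10²¹, i.e. 2.500×10²¹/6.022×10²³ = 0.004151 mol.
Fraction absorbed: 1 − 10^(−1.30) = 0.9499.
Photons absorbed: 0.9499 × 0.004151 = 0.003943 mol.
Φ = 5.164×10⁻⁴ mol / 0.003943 mol photons = 0.131.

Φ = 0.131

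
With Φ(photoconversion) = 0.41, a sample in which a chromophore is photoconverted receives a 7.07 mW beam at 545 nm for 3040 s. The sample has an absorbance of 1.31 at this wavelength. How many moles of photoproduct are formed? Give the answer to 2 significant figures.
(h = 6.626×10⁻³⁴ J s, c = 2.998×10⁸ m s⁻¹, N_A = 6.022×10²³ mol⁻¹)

3.8×10⁻⁵ mol

Photon energy at 545 nm: hc/λ = (6.626×10⁻³⁴)(2.998×10⁸)/(545×10⁻⁹) = 3.645×10⁻¹⁹ J.
Energy delivered: (7.07 mW)(3040 s) = 21.49 J.
Photons incident: 21.49 / 3.645×10⁻¹⁹ = 5.896×10¹⁹, i.e. 5.896×10¹⁹/6.022×10²³ = 9.791×10⁻⁵ mol.
Fraction absorbed: 1 − 10^(−1.31) = 0.9510.
Photons absorbed: 0.9510 × 9.791×10⁻⁵ = 9.311×10⁻⁵ mol.
Product: Φ × n_abs = 0.41 × 9.311×10⁻⁵ = 3.818×10⁻⁵ mol.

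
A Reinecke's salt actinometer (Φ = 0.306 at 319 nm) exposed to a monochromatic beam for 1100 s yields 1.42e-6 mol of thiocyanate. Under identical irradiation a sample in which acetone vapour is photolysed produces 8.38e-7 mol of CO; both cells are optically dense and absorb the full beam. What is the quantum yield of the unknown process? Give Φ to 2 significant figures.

Photons absorbed by the actinometer: 1.42e-6 / 0.306 = 4.641e-6 mol.
Φ(unknown) = 8.38e-7 / 4.641e-6 = 0.18.

Φ = 0.18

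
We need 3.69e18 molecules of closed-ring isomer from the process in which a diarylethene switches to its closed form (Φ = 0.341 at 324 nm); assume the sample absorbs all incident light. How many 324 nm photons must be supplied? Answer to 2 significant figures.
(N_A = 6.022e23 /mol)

Product: 3.69e18 / 6.022e23 = 6.128e-6 mol.
Photons that must be absorbed: 6.128e-6 / 0.341 = 1.797e-5 mol.
Photon count: 1.797e-5 × 6.022e23 = 1.1e19.

1.1e19 photons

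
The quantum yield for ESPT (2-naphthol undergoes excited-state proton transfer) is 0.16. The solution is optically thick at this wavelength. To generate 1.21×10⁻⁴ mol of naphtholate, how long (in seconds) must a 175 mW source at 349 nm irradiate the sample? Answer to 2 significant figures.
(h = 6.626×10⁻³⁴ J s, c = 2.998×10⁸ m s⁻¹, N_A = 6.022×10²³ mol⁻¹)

t ≈ 1500 s

Photons that must be absorbed: 1.21×10⁻⁴ / 0.16 = 7.563×10⁻⁴ mol.
Photon energy: hc/λ = 5.692×10⁻¹⁹ J; per mole, 3.428×10⁵ J mol⁻¹.
Energy required: 7.563×10⁻⁴ × 3.428×10⁵ = 259.3 J.
Time: 259.3 J / 0.175 W = 1500 s.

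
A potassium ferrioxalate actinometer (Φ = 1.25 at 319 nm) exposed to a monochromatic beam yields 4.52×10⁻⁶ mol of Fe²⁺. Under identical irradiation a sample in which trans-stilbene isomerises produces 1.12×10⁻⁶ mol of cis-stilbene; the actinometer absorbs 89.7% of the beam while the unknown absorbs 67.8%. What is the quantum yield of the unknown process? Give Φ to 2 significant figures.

Φ = 0.41

Photons absorbed by the actinometer: 4.52×10⁻⁶ / 1.25 = 3.616×10⁻⁶ mol.
Incident flux: 3.616×10⁻⁶ / 0.897 = 4.031×10⁻⁶ einstein.
Absorbed by unknown: 0.678 × 4.031×10⁻⁶ = 2.733×10⁻⁶ mol.
Φ(unknown) = 1.12×10⁻⁶ / 2.733×10⁻⁶ = 0.41.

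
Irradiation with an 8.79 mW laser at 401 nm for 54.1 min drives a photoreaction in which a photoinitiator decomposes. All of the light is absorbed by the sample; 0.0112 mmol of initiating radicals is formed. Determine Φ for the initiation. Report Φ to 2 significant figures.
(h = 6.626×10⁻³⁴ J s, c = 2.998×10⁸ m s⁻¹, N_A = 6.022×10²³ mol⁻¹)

Φ = 0.12

Product: 0.0112 mmol = 1.12×10⁻⁵ mol.
Photon energy at 401 nm: hc/λ = (6.626×10⁻³⁴)(2.998×10⁸)/(401×10⁻⁹) = 4.954×10⁻¹⁹ J.
Energy delivered: (8.79 mW)(3246 s) = 28.53 J.
Photons incident: 28.53 / 4.954×10⁻¹⁹ = 5.759×10¹⁹, i.e. 5.759×10¹⁹/6.022×10²³ = 9.563×10⁻⁵ mol.
Φ = 1.12×10⁻⁵ mol / 9.563×10⁻⁵ mol photons = 0.12.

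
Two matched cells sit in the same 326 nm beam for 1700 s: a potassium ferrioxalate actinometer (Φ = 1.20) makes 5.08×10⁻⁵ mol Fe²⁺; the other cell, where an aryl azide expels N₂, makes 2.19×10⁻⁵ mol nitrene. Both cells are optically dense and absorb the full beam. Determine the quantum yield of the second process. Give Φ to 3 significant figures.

Φ = 0.517

Photons absorbed by the actinometer: 5.08×10⁻⁵ / 1.20 = 4.233×10⁻⁵ mol.
Φ(unknown) = 2.19×10⁻⁵ / 4.233×10⁻⁵ = 0.517.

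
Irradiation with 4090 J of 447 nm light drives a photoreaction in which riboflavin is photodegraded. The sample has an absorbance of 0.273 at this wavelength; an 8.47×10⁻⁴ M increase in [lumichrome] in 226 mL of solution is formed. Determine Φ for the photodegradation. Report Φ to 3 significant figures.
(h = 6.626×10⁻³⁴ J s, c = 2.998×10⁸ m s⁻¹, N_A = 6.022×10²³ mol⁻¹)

Product: (8.47×10⁻⁴ M)(0.226 L) = 1.914×10⁻⁴ mol.
Photon energy at 447 nm: hc/λ = (6.626×10⁻³⁴)(2.998×10⁸)/(447×10⁻⁹) = 4.444×10⁻¹⁹ J.
Photons incident: 4090 / 4.444×10⁻¹⁹ = 9.203×10²¹, i.e. 9.203×10²¹/6.022×10²³ = 0.01528 mol.
Fraction absorbed: 1 − 10^(−0.273) = 0.4667.
Photons absorbed: 0.4667 × 0.01528 = 0.007131 mol.
Φ = 1.914×10⁻⁴ mol / 0.007131 mol photons = 0.0268.

Φ = 0.0268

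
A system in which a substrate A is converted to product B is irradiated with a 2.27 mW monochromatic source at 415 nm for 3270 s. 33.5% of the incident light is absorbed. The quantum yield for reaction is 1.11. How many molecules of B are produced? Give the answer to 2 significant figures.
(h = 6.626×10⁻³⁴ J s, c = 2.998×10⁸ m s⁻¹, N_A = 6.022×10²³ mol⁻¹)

5.8×10¹⁸ molecules

Photon energy at 415 nm: hc/λ = (6.626×10⁻³⁴)(2.998×10⁸)/(415×10⁻⁹) = 4.787×10⁻¹⁹ J.
Energy delivered: (2.27 mW)(3270 s) = 7.423 J.
Photons incident: 7.423 / 4.787×10⁻¹⁹ = 1.551×10¹⁹, i.e. 1.551×10¹⁹/6.022×10²³ = 2.576×10⁻⁵ mol.
Photons absorbed: 0.335 × 2.576×10⁻⁵ = 8.630×10⁻⁶ mol.
Product: Φ × n_abs = 1.11 × 8.630×10⁻⁶ = 9.579×10⁻⁶ mol.
As a count: 9.579×10⁻⁶ × 6.022×10²³ = 5.8×10¹⁸.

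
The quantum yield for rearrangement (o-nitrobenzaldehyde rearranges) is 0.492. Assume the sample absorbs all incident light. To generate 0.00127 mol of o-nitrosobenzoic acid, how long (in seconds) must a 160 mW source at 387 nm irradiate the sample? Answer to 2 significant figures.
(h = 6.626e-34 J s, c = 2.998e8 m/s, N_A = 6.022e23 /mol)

Photons that must be absorbed: 0.00127 / 0.492 = 0.002581 mol.
Photon energy: hc/λ = 5.133e-19 J; per mole, 3.091e5 J mol⁻¹.
Energy required: 0.002581 × 3.091e5 = 797.8 J.
Time: 797.8 J / 0.16 W = 5000 s.

t ≈ 5000 s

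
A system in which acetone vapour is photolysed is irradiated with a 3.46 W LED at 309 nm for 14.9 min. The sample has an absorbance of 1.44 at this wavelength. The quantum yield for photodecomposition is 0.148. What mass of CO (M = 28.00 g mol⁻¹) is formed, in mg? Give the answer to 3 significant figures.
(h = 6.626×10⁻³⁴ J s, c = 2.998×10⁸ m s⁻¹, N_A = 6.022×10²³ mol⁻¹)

31.9 mg

Photon energy at 309 nm: hc/λ = (6.626×10⁻³⁴)(2.998×10⁸)/(309×10⁻⁹) = 6.429×10⁻¹⁹ J.
Energy delivered: (3.46 W)(894 s) = 3093 J.
Photons incident: 3093 / 6.429×10⁻¹⁹ = 4.811×10²¹, i.e. 4.811×10²¹/6.022×10²³ = 0.007989 mol.
Fraction absorbed: 1 − 10^(−1.44) = 0.9637.
Photons absorbed: 0.9637 × 0.007989 = 0.007699 mol.
Product: Φ × n_abs = 0.148 × 0.007699 = 0.001139 mol.
Mass: 0.001139 × 28.00 = 0.03189 g = 31.9 mg.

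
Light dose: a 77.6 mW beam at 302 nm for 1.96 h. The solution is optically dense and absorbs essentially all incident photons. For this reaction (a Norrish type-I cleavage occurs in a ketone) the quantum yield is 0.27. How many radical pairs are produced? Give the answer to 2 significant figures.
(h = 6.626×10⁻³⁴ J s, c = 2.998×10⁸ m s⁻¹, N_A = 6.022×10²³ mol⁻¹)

2.2×10²⁰ radical pairs

Photon energy at 302 nm: hc/λ = (6.626×10⁻³⁴)(2.998×10⁸)/(302×10⁻⁹) = 6.578×10⁻¹⁹ J.
Energy delivered: (77.6 mW)(7056 s) = 547.5 J.
Photons incident: 547.5 / 6.578×10⁻¹⁹ = 8.323×10²⁰, i.e. 8.323×10²⁰/6.022×10²³ = 0.001382 mol.
Product: Φ × n_abs = 0.27 × 0.001382 = 3.731×10⁻⁴ mol.
As a count: 3.731×10⁻⁴ × 6.022×10²³ = 2.2×10²⁰.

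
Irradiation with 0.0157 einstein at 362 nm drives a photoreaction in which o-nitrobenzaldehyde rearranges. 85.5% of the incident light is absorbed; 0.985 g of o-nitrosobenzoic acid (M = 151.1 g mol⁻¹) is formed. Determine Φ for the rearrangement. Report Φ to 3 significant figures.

Product: 0.985 g / 151.1 g mol⁻¹ = 0.006519 mol.
Photons absorbed: 0.855 × 0.0157 = 0.01342 mol.
Φ = 0.006519 mol / 0.01342 mol photons = 0.486.

Φ = 0.486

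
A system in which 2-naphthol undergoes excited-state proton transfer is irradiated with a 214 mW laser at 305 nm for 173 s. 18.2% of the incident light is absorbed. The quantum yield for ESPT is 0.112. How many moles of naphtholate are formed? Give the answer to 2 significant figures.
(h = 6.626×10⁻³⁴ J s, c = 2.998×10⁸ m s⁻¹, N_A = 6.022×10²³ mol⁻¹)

Photon energy at 305 nm: hc/λ = (6.626×10⁻³⁴)(2.998×10⁸)/(305×10⁻⁹) = 6.513×10⁻¹⁹ J.
Energy delivered: (214 mW)(173 s) = 37.02 J.
Photons incident: 37.02 / 6.513×10⁻¹⁹ = 5.684×10¹⁹, i.e. 5.684×10¹⁹/6.022×10²³ = 9.439×10⁻⁵ mol.
Photons absorbed: 0.182 × 9.439×10⁻⁵ = 1.718×10⁻⁵ mol.
Product: Φ × n_abs = 0.112 × 1.718×10⁻⁵ = 1.924×10⁻⁶ mol.

1.9×10⁻⁶ mol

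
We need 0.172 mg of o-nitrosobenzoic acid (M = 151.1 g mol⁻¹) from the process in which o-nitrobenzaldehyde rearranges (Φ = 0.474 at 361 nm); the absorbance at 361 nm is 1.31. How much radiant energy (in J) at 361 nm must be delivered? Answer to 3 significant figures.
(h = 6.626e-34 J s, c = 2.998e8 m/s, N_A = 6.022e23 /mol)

Product: 0.172 mg / 151.1 g mol⁻¹ = 1.138e-6 mol.
Photons that must be absorbed: 1.138e-6 / 0.474 = 2.401e-6 mol.
Fraction absorbed: 1 − 10^(−1.31) = 0.9510.
Incident photons needed: 2.401e-6 / 0.9510 = 2.525e-6 mol.
Photon energy: hc/λ = 5.503e-19 J; per mole, 3.314e5 J mol⁻¹.
Energy required: 2.525e-6 × 3.314e5 = 0.837 J.

0.837 J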